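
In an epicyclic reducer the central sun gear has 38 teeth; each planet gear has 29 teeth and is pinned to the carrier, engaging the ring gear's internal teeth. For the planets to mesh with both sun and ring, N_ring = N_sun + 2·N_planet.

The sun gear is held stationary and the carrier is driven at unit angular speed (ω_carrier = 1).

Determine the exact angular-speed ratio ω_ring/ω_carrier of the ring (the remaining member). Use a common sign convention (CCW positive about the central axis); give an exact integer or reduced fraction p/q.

N_ring = 38 + 2·29 = 96
38(ω_s−ω_c) = −96(ω_r−ω_c),  ω_s=0, ω_c=1
ω_r = 1 − (38/96)(0−1) = 67/48
ω_r/ω_c = 67/48

67/48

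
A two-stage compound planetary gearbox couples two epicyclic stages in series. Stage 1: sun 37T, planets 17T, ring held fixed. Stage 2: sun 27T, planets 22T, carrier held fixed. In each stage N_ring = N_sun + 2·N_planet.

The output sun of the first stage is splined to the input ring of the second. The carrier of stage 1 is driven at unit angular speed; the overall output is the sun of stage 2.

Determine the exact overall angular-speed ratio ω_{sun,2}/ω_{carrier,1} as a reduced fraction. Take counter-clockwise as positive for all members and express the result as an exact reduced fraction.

-284/37

Stage 1: N_ring = 37 + 2·17 = 71
Stage 1: 37(ω_s−ω_c) = −71(ω_r−ω_c),  ω_r=0, ω_c=1
Stage 1: ω_s = 1 − (71/37)(0−1) = 108/37
  ⇒ ω_s¹/ω_c¹ = 108/37
Stage 2: N_ring = 27 + 2·22 = 71
Stage 2: 27(ω_s−ω_c) = −71(ω_r−ω_c),  ω_c=0, ω_r=1
Stage 2: ω_s = 0 − (71/27)(1−0) = -71/27
  ⇒ ω_s²/ω_r² = -71/27
Coupling ω_r² = ω_s¹ ⇒ overall = 108/37 × -71/27 = -284/37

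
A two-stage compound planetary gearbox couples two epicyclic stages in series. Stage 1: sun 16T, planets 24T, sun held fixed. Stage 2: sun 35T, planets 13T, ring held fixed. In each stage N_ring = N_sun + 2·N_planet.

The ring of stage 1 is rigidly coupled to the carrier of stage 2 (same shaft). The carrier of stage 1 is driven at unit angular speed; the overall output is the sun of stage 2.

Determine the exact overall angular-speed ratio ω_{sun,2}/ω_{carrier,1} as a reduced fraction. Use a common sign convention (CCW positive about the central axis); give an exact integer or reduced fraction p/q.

Stage 1: N_ring = 16 + 2·24 = 64
Stage 1: 16(ω_s−ω_c) = −64(ω_r−ω_c),  ω_s=0, ω_c=1
Stage 1: ω_r = 1 − (16/64)(0−1) = 5/4
  ⇒ ω_r¹/ω_c¹ = 5/4
Stage 2: N_ring = 35 + 2·13 = 61
Stage 2: 35(ω_s−ω_c) = −61(ω_r−ω_c),  ω_r=0, ω_c=1
Stage 2: ω_s = 1 − (61/35)(0−1) = 96/35
  ⇒ ω_s²/ω_c² = 96/35
Coupling ω_c² = ω_r¹ ⇒ overall = 5/4 × 96/35 = 24/7

24/7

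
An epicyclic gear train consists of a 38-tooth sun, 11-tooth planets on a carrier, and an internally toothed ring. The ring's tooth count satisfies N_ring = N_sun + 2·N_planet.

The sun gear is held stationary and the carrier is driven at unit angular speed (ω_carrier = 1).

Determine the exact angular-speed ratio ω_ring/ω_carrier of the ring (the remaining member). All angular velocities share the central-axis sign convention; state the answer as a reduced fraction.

N_ring = 38 + 2·11 = 60
38(ω_s−ω_c) = −60(ω_r−ω_c),  ω_s=0, ω_c=1
ω_r = 1 − (38/60)(0−1) = 49/30
ω_r/ω_c = 49/30

49/30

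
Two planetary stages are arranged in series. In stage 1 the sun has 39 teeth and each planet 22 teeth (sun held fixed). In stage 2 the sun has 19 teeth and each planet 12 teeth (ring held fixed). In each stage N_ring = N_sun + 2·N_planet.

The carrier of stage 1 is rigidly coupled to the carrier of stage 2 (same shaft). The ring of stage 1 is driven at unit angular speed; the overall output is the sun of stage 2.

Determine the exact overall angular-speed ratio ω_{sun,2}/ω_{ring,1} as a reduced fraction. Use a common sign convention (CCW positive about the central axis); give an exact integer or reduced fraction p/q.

2573/1159

Stage 1: N_ring = 39 + 2·22 = 83
Stage 1: 39(ω_s−ω_c) = −83(ω_r−ω_c),  ω_s=0, ω_r=1
Stage 1: 39(0−ω_c) = −83(1−ω_c)  ⇒  122ω_c = 83  ⇒  ω_c = 83/122
  ⇒ ω_c¹/ω_r¹ = 83/122
Stage 2: N_ring = 19 + 2·12 = 43
Stage 2: 19(ω_s−ω_c) = −43(ω_r−ω_c),  ω_r=0, ω_c=1
Stage 2: ω_s = 1 − (43/19)(0−1) = 62/19
  ⇒ ω_s²/ω_c² = 62/19
Coupling ω_c² = ω_c¹ ⇒ overall = 83/122 × 62/19 = 2573/1159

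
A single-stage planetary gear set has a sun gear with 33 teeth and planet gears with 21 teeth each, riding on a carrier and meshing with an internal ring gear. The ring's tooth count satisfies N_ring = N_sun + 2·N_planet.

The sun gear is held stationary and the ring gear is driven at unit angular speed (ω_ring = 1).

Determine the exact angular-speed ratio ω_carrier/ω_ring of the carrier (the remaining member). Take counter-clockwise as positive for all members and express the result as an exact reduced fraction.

N_ring = 33 + 2·21 = 75
33(ω_s−ω_c) = −75(ω_r−ω_c),  ω_s=0, ω_r=1
33(0−ω_c) = −75(1−ω_c)  ⇒  108ω_c = 75  ⇒  ω_c = 25/36
ω_c/ω_r = 25/36

25/36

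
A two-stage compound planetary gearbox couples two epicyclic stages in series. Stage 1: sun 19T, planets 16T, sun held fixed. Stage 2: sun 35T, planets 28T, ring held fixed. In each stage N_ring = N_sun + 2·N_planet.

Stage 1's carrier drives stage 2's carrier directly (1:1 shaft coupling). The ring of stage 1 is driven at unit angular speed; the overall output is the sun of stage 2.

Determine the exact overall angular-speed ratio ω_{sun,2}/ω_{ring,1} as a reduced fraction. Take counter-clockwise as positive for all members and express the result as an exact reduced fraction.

Stage 1: N_ring = 19 + 2·16 = 51
Stage 1: 19(ω_s−ω_c) = −51(ω_r−ω_c),  ω_s=0, ω_r=1
Stage 1: 19(0−ω_c) = −51(1−ω_c)  ⇒  70ω_c = 51  ⇒  ω_c = 51/70
  ⇒ ω_c¹/ω_r¹ = 51/70
Stage 2: N_ring = 35 + 2·28 = 91
Stage 2: 35(ω_s−ω_c) = −91(ω_r−ω_c),  ω_r=0, ω_c=1
Stage 2: ω_s = 1 − (91/35)(0−1) = 18/5
  ⇒ ω_s²/ω_c² = 18/5
Coupling ω_c² = ω_c¹ ⇒ overall = 51/70 × 18/5 = 459/175

459/175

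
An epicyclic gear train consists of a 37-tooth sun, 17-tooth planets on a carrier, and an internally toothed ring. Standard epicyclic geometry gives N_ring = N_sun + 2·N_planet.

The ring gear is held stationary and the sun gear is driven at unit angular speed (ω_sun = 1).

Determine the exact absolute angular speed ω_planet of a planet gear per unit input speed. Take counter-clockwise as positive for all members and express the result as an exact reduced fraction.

-37/34

N_ring = 37 + 2·17 = 71
37(ω_s−ω_c) = −71(ω_r−ω_c),  ω_r=0, ω_s=1
37(1−ω_c) = −71(0−ω_c)  ⇒  108ω_c = 37  ⇒  ω_c = 37/108
sun–planet: 37·(1−37/108) = −17·(ω_p−ω_c)  ⇒  ω_p−ω_c = −(37/17)·(71/108) = -2627/1836
ω_p = 37/108 − 2627/1836 = -37/34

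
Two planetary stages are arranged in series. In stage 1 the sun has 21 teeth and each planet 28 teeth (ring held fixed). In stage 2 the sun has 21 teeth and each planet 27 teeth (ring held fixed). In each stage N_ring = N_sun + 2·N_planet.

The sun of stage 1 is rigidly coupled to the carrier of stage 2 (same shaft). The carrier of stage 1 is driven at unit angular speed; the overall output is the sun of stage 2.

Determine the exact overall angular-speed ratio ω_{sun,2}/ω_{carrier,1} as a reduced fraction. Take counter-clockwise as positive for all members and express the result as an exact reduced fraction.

64/3

Stage 1: N_ring = 21 + 2·28 = 77
Stage 1: 21(ω_s−ω_c) = −77(ω_r−ω_c),  ω_r=0, ω_c=1
Stage 1: ω_s = 1 − (77/21)(0−1) = 14/3
  ⇒ ω_s¹/ω_c¹ = 14/3
Stage 2: N_ring = 21 + 2·27 = 75
Stage 2: 21(ω_s−ω_c) = −75(ω_r−ω_c),  ω_r=0, ω_c=1
Stage 2: ω_s = 1 − (75/21)(0−1) = 32/7
  ⇒ ω_s²/ω_c² = 32/7
Coupling ω_c² = ω_s¹ ⇒ overall = 14/3 × 32/7 = 64/3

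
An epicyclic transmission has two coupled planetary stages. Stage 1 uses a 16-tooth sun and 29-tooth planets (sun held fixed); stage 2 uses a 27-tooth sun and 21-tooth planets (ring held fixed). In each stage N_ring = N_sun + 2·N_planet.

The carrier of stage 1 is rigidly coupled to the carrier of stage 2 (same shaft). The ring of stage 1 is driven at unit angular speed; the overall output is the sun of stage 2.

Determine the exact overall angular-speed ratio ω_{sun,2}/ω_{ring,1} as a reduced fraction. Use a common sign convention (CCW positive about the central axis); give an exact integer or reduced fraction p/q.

1184/405

Stage 1: N_ring = 16 + 2·29 = 74
Stage 1: 16(ω_s−ω_c) = −74(ω_r−ω_c),  ω_s=0, ω_r=1
Stage 1: 16(0−ω_c) = −74(1−ω_c)  ⇒  90ω_c = 74  ⇒  ω_c = 37/45
  ⇒ ω_c¹/ω_r¹ = 37/45
Stage 2: N_ring = 27 + 2·21 = 69
Stage 2: 27(ω_s−ω_c) = −69(ω_r−ω_c),  ω_r=0, ω_c=1
Stage 2: ω_s = 1 − (69/27)(0−1) = 32/9
  ⇒ ω_s²/ω_c² = 32/9
Coupling ω_c² = ω_c¹ ⇒ overall = 37/45 × 32/9 = 1184/405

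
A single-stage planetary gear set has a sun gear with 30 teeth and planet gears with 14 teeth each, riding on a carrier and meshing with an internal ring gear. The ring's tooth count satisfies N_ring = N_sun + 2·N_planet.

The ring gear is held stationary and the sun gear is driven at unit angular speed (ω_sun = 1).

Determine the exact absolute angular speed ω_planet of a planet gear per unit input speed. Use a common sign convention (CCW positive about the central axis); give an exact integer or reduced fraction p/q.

-15/14

N_ring = 30 + 2·14 = 58
30(ω_s−ω_c) = −58(ω_r−ω_c),  ω_r=0, ω_s=1
30(1−ω_c) = −58(0−ω_c)  ⇒  88ω_c = 30  ⇒  ω_c = 15/44
sun–planet: 30·(1−15/44) = −14·(ω_p−ω_c)  ⇒  ω_p−ω_c = −(30/14)·(29/44) = -435/308
ω_p = 15/44 − 435/308 = -15/14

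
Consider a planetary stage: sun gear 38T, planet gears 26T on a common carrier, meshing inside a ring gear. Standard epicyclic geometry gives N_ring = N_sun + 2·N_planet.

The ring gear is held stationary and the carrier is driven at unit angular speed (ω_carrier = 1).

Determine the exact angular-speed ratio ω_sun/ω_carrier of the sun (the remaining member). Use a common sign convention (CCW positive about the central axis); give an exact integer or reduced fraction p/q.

N_ring = 38 + 2·26 = 90
38(ω_s−ω_c) = −90(ω_r−ω_c),  ω_r=0, ω_c=1
ω_s = 1 − (90/38)(0−1) = 64/19
ω_s/ω_c = 64/19

64/19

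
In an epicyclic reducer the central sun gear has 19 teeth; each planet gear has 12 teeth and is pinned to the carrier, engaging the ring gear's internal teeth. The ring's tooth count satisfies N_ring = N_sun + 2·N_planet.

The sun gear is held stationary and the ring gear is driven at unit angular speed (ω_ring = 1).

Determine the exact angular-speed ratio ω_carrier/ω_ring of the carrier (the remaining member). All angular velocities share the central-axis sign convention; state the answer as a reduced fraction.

N_ring = 19 + 2·12 = 43
19(ω_s−ω_c) = −43(ω_r−ω_c),  ω_s=0, ω_r=1
19(0−ω_c) = −43(1−ω_c)  ⇒  62ω_c = 43  ⇒  ω_c = 43/62
ω_c/ω_r = 43/62

43/62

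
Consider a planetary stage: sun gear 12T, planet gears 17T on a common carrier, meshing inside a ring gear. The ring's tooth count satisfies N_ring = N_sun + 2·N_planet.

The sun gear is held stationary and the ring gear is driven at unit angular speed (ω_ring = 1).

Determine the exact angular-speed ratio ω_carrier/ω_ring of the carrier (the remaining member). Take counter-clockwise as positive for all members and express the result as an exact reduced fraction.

23/29

N_ring = 12 + 2·17 = 46
12(ω_s−ω_c) = −46(ω_r−ω_c),  ω_s=0, ω_r=1
12(0−ω_c) = −46(1−ω_c)  ⇒  58ω_c = 46  ⇒  ω_c = 23/29
ω_c/ω_r = 23/29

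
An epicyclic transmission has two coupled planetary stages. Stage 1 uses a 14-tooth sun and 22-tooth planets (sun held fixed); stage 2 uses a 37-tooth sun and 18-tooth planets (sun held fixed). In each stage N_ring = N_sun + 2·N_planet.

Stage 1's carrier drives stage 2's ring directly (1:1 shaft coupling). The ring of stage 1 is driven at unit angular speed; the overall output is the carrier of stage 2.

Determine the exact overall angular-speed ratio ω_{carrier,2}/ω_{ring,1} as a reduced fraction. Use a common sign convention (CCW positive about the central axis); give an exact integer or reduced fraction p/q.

Stage 1: N_ring = 14 + 2·22 = 58
Stage 1: 14(ω_s−ω_c) = −58(ω_r−ω_c),  ω_s=0, ω_r=1
Stage 1: 14(0−ω_c) = −58(1−ω_c)  ⇒  72ω_c = 58  ⇒  ω_c = 29/36
  ⇒ ω_c¹/ω_r¹ = 29/36
Stage 2: N_ring = 37 + 2·18 = 73
Stage 2: 37(ω_s−ω_c) = −73(ω_r−ω_c),  ω_s=0, ω_r=1
Stage 2: 37(0−ω_c) = −73(1−ω_c)  ⇒  110ω_c = 73  ⇒  ω_c = 73/110
  ⇒ ω_c²/ω_r² = 73/110
Coupling ω_r² = ω_c¹ ⇒ overall = 29/36 × 73/110 = 2117/3960

2117/3960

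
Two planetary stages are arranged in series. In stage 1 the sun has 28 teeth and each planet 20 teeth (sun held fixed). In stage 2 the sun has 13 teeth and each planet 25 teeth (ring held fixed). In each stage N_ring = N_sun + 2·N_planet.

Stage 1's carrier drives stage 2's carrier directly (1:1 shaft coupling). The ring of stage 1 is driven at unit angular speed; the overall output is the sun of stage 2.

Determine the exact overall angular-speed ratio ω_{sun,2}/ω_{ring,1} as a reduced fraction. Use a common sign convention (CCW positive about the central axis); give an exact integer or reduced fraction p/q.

323/78

Stage 1: N_ring = 28 + 2·20 = 68
Stage 1: 28(ω_s−ω_c) = −68(ω_r−ω_c),  ω_s=0, ω_r=1
Stage 1: 28(0−ω_c) = −68(1−ω_c)  ⇒  96ω_c = 68  ⇒  ω_c = 17/24
  ⇒ ω_c¹/ω_r¹ = 17/24
Stage 2: N_ring = 13 + 2·25 = 63
Stage 2: 13(ω_s−ω_c) = −63(ω_r−ω_c),  ω_r=0, ω_c=1
Stage 2: ω_s = 1 − (63/13)(0−1) = 76/13
  ⇒ ω_s²/ω_c² = 76/13
Coupling ω_c² = ω_c¹ ⇒ overall = 17/24 × 76/13 = 323/78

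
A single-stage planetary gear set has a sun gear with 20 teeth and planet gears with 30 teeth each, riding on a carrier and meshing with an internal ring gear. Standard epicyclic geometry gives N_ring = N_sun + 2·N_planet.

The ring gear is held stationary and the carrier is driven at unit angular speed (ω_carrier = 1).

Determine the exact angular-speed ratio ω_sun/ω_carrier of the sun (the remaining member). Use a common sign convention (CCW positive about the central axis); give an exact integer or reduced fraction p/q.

5

N_ring = 20 + 2·30 = 80
20(ω_s−ω_c) = −80(ω_r−ω_c),  ω_r=0, ω_c=1
ω_s = 1 − (80/20)(0−1) = 5
ω_s/ω_c = 5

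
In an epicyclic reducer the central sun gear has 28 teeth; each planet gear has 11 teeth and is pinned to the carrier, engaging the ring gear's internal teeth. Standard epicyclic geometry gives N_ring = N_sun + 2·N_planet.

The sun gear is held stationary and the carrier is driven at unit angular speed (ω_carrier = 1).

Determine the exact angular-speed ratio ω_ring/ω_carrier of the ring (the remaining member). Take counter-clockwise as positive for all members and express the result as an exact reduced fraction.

N_ring = 28 + 2·11 = 50
28(ω_s−ω_c) = −50(ω_r−ω_c),  ω_s=0, ω_c=1
ω_r = 1 − (28/50)(0−1) = 39/25
ω_r/ω_c = 39/25

39/25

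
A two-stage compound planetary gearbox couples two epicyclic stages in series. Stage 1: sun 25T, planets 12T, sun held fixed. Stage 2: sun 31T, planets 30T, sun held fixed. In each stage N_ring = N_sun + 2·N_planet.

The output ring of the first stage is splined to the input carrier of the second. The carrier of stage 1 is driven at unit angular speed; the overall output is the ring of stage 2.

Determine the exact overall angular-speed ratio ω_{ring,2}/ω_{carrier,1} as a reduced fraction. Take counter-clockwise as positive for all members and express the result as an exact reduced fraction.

Stage 1: N_ring = 25 + 2·12 = 49
Stage 1: 25(ω_s−ω_c) = −49(ω_r−ω_c),  ω_s=0, ω_c=1
Stage 1: ω_r = 1 − (25/49)(0−1) = 74/49
  ⇒ ω_r¹/ω_c¹ = 74/49
Stage 2: N_ring = 31 + 2·30 = 91
Stage 2: 31(ω_s−ω_c) = −91(ω_r−ω_c),  ω_s=0, ω_c=1
Stage 2: ω_r = 1 − (31/91)(0−1) = 122/91
  ⇒ ω_r²/ω_c² = 122/91
Coupling ω_c² = ω_r¹ ⇒ overall = 74/49 × 122/91 = 9028/4459

9028/4459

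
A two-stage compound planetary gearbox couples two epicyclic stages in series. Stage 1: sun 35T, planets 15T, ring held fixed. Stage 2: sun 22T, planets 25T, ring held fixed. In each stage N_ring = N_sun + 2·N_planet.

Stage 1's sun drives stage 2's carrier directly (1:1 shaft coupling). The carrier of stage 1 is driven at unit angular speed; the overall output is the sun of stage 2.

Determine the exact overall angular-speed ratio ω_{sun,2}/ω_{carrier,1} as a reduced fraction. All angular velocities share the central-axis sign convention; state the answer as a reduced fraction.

940/77

Stage 1: N_ring = 35 + 2·15 = 65
Stage 1: 35(ω_s−ω_c) = −65(ω_r−ω_c),  ω_r=0, ω_c=1
Stage 1: ω_s = 1 − (65/35)(0−1) = 20/7
  ⇒ ω_s¹/ω_c¹ = 20/7
Stage 2: N_ring = 22 + 2·25 = 72
Stage 2: 22(ω_s−ω_c) = −72(ω_r−ω_c),  ω_r=0, ω_c=1
Stage 2: ω_s = 1 − (72/22)(0−1) = 47/11
  ⇒ ω_s²/ω_c² = 47/11
Coupling ω_c² = ω_s¹ ⇒ overall = 20/7 × 47/11 = 940/77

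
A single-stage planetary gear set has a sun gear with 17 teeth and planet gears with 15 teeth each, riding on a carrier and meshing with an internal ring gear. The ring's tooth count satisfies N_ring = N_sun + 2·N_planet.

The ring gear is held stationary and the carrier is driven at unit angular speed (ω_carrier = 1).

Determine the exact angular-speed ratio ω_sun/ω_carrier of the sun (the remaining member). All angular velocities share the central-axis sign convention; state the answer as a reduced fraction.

N_ring = 17 + 2·15 = 47
17(ω_s−ω_c) = −47(ω_r−ω_c),  ω_r=0, ω_c=1
ω_s = 1 − (47/17)(0−1) = 64/17
ω_s/ω_c = 64/17

64/17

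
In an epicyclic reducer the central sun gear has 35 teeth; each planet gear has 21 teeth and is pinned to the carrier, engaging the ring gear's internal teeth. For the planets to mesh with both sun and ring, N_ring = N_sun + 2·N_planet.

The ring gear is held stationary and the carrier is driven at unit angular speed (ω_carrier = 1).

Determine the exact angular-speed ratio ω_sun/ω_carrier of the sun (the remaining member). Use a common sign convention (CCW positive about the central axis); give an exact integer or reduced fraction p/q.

N_ring = 35 + 2·21 = 77
35(ω_s−ω_c) = −77(ω_r−ω_c),  ω_r=0, ω_c=1
ω_s = 1 − (77/35)(0−1) = 16/5
ω_s/ω_c = 16/5

16/5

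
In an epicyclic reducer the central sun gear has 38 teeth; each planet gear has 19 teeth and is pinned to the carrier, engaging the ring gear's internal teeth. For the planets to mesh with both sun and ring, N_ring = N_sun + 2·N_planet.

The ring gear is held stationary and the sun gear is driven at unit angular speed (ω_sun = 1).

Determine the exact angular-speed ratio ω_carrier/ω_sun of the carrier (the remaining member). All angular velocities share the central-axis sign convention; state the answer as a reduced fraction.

N_ring = 38 + 2·19 = 76
38(ω_s−ω_c) = −76(ω_r−ω_c),  ω_r=0, ω_s=1
38(1−ω_c) = −76(0−ω_c)  ⇒  114ω_c = 38  ⇒  ω_c = 1/3
ω_c/ω_s = 1/3

1/3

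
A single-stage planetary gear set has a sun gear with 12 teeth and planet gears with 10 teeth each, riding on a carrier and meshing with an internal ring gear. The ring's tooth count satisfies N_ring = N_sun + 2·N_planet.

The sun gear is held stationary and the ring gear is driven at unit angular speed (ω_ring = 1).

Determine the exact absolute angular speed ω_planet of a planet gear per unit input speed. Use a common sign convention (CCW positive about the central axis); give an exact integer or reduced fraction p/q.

8/5

N_ring = 12 + 2·10 = 32
12(ω_s−ω_c) = −32(ω_r−ω_c),  ω_s=0, ω_r=1
12(0−ω_c) = −32(1−ω_c)  ⇒  44ω_c = 32  ⇒  ω_c = 8/11
sun–planet: 12·(0−8/11) = −10·(ω_p−ω_c)  ⇒  ω_p−ω_c = −(12/10)·(-8/11) = 48/55
ω_p = 8/11 + 48/55 = 8/5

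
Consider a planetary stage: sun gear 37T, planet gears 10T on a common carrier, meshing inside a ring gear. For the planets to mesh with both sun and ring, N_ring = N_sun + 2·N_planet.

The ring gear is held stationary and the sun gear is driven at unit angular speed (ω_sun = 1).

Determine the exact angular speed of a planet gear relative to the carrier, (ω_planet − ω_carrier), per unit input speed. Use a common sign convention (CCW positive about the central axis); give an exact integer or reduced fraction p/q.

N_ring = 37 + 2·10 = 57
37(ω_s−ω_c) = −57(ω_r−ω_c),  ω_r=0, ω_s=1
37(1−ω_c) = −57(0−ω_c)  ⇒  94ω_c = 37  ⇒  ω_c = 37/94
sun–planet: 37·(1−37/94) = −10·(ω_p−ω_c)  ⇒  ω_p−ω_c = −(37/10)·(57/94) = -2109/940

-2109/940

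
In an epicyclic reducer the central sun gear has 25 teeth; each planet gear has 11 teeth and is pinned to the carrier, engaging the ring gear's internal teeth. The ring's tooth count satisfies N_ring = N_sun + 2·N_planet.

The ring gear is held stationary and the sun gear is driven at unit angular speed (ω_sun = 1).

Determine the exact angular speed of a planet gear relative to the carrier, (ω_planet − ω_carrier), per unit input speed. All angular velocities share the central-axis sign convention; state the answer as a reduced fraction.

-1175/792

N_ring = 25 + 2·11 = 47
25(ω_s−ω_c) = −47(ω_r−ω_c),  ω_r=0, ω_s=1
25(1−ω_c) = −47(0−ω_c)  ⇒  72ω_c = 25  ⇒  ω_c = 25/72
sun–planet: 25·(1−25/72) = −11·(ω_p−ω_c)  ⇒  ω_p−ω_c = −(25/11)·(47/72) = -1175/792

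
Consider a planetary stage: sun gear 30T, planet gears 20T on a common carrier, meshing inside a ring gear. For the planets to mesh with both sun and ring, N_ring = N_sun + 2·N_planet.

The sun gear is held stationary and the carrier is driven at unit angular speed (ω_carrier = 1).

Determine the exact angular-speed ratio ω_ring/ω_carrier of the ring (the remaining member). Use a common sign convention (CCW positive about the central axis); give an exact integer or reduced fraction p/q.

N_ring = 30 + 2·20 = 70
30(ω_s−ω_c) = −70(ω_r−ω_c),  ω_s=0, ω_c=1
ω_r = 1 − (30/70)(0−1) = 10/7
ω_r/ω_c = 10/7

10/7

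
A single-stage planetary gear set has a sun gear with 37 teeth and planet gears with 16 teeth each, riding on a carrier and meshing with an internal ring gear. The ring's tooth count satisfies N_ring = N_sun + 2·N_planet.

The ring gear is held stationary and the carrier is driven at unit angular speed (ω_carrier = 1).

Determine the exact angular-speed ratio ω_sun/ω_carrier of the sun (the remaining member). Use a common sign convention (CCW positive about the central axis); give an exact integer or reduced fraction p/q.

N_ring = 37 + 2·16 = 69
37(ω_s−ω_c) = −69(ω_r−ω_c),  ω_r=0, ω_c=1
ω_s = 1 − (69/37)(0−1) = 106/37
ω_s/ω_c = 106/37

106/37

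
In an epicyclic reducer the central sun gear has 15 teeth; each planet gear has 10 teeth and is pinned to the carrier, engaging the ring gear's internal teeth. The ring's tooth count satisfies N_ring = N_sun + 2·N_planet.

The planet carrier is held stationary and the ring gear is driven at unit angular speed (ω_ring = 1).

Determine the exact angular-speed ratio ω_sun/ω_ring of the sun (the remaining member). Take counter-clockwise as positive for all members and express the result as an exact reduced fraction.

N_ring = 15 + 2·10 = 35
15(ω_s−ω_c) = −35(ω_r−ω_c),  ω_c=0, ω_r=1
ω_s = 0 − (35/15)(1−0) = -7/3
ω_s/ω_r = -7/3

-7/3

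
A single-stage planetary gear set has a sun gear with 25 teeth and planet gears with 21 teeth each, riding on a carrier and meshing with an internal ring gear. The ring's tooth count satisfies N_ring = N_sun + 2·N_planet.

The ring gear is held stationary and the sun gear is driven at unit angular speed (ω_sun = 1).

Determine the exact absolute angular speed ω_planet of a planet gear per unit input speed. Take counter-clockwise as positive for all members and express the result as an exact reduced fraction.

N_ring = 25 + 2·21 = 67
25(ω_s−ω_c) = −67(ω_r−ω_c),  ω_r=0, ω_s=1
25(1−ω_c) = −67(0−ω_c)  ⇒  92ω_c = 25  ⇒  ω_c = 25/92
sun–planet: 25·(1−25/92) = −21·(ω_p−ω_c)  ⇒  ω_p−ω_c = −(25/21)·(67/92) = -1675/1932
ω_p = 25/92 − 1675/1932 = -25/42

-25/42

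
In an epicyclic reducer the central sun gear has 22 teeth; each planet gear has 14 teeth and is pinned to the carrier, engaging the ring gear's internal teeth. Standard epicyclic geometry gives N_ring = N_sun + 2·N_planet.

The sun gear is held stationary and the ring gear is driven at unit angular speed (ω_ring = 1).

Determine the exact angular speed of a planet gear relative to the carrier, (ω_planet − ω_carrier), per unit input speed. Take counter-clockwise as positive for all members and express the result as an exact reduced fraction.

N_ring = 22 + 2·14 = 50
22(ω_s−ω_c) = −50(ω_r−ω_c),  ω_s=0, ω_r=1
22(0−ω_c) = −50(1−ω_c)  ⇒  72ω_c = 50  ⇒  ω_c = 25/36
sun–planet: 22·(0−25/36) = −14·(ω_p−ω_c)  ⇒  ω_p−ω_c = −(22/14)·(-25/36) = 275/252

275/252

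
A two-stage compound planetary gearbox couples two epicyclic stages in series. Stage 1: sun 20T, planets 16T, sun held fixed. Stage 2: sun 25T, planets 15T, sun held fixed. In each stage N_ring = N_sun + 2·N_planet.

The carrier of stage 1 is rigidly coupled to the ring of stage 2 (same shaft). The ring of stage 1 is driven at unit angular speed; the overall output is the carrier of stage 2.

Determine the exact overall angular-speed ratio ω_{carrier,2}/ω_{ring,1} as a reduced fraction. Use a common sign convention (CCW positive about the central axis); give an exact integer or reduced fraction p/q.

Stage 1: N_ring = 20 + 2·16 = 52
Stage 1: 20(ω_s−ω_c) = −52(ω_r−ω_c),  ω_s=0, ω_r=1
Stage 1: 20(0−ω_c) = −52(1−ω_c)  ⇒  72ω_c = 52  ⇒  ω_c = 13/18
  ⇒ ω_c¹/ω_r¹ = 13/18
Stage 2: N_ring = 25 + 2·15 = 55
Stage 2: 25(ω_s−ω_c) = −55(ω_r−ω_c),  ω_s=0, ω_r=1
Stage 2: 25(0−ω_c) = −55(1−ω_c)  ⇒  80ω_c = 55  ⇒  ω_c = 11/16
  ⇒ ω_c²/ω_r² = 11/16
Coupling ω_r² = ω_c¹ ⇒ overall = 13/18 × 11/16 = 143/288

143/288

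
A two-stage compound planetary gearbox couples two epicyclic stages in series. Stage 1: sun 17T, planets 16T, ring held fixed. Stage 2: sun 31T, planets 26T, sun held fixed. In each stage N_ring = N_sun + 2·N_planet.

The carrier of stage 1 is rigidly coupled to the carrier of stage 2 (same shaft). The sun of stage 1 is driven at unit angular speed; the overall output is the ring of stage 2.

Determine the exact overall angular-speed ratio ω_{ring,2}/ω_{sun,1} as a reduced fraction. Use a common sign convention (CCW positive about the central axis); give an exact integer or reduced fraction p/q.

Stage 1: N_ring = 17 + 2·16 = 49
Stage 1: 17(ω_s−ω_c) = −49(ω_r−ω_c),  ω_r=0, ω_s=1
Stage 1: 17(1−ω_c) = −49(0−ω_c)  ⇒  66ω_c = 17  ⇒  ω_c = 17/66
  ⇒ ω_c¹/ω_s¹ = 17/66
Stage 2: N_ring = 31 + 2·26 = 83
Stage 2: 31(ω_s−ω_c) = −83(ω_r−ω_c),  ω_s=0, ω_c=1
Stage 2: ω_r = 1 − (31/83)(0−1) = 114/83
  ⇒ ω_r²/ω_c² = 114/83
Coupling ω_c² = ω_c¹ ⇒ overall = 17/66 × 114/83 = 323/913

323/913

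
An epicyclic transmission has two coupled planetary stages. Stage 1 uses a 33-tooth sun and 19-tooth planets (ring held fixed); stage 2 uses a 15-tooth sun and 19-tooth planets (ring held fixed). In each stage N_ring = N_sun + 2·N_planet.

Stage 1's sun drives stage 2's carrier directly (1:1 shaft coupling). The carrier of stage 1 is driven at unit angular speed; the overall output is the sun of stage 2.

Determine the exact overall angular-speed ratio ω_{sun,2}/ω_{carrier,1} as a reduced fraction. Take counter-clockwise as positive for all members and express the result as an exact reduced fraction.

7072/495

Stage 1: N_ring = 33 + 2·19 = 71
Stage 1: 33(ω_s−ω_c) = −71(ω_r−ω_c),  ω_r=0, ω_c=1
Stage 1: ω_s = 1 − (71/33)(0−1) = 104/33
  ⇒ ω_s¹/ω_c¹ = 104/33
Stage 2: N_ring = 15 + 2·19 = 53
Stage 2: 15(ω_s−ω_c) = −53(ω_r−ω_c),  ω_r=0, ω_c=1
Stage 2: ω_s = 1 − (53/15)(0−1) = 68/15
  ⇒ ω_s²/ω_c² = 68/15
Coupling ω_c² = ω_s¹ ⇒ overall = 104/33 × 68/15 = 7072/495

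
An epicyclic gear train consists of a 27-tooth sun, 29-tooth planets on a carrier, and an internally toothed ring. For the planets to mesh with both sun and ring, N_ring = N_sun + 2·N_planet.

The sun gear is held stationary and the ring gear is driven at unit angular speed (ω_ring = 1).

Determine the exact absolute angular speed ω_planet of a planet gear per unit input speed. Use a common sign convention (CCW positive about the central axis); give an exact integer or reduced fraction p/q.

85/58

N_ring = 27 + 2·29 = 85
27(ω_s−ω_c) = −85(ω_r−ω_c),  ω_s=0, ω_r=1
27(0−ω_c) = −85(1−ω_c)  ⇒  112ω_c = 85  ⇒  ω_c = 85/112
sun–planet: 27·(0−85/112) = −29·(ω_p−ω_c)  ⇒  ω_p−ω_c = −(27/29)·(-85/112) = 2295/3248
ω_p = 85/112 + 2295/3248 = 85/58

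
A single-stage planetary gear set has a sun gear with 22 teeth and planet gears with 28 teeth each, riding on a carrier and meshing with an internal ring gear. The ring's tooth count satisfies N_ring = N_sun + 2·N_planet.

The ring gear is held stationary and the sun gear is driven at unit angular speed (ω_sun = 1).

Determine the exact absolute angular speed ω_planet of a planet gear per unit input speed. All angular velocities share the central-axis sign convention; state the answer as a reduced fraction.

N_ring = 22 + 2·28 = 78
22(ω_s−ω_c) = −78(ω_r−ω_c),  ω_r=0, ω_s=1
22(1−ω_c) = −78(0−ω_c)  ⇒  100ω_c = 22  ⇒  ω_c = 11/50
sun–planet: 22·(1−11/50) = −28·(ω_p−ω_c)  ⇒  ω_p−ω_c = −(22/28)·(39/50) = -429/700
ω_p = 11/50 − 429/700 = -11/28

-11/28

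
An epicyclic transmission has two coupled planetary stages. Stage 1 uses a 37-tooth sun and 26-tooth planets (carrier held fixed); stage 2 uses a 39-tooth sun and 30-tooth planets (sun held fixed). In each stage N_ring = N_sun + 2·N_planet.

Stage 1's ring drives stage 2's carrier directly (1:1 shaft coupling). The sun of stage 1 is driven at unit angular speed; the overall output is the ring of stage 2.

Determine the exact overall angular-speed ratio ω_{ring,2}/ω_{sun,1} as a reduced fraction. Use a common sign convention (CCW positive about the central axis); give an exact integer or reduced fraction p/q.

-1702/2937

Stage 1: N_ring = 37 + 2·26 = 89
Stage 1: 37(ω_s−ω_c) = −89(ω_r−ω_c),  ω_c=0, ω_s=1
Stage 1: ω_r = 0 − (37/89)(1−0) = -37/89
  ⇒ ω_r¹/ω_s¹ = -37/89
Stage 2: N_ring = 39 + 2·30 = 99
Stage 2: 39(ω_s−ω_c) = −99(ω_r−ω_c),  ω_s=0, ω_c=1
Stage 2: ω_r = 1 − (39/99)(0−1) = 46/33
  ⇒ ω_r²/ω_c² = 46/33
Coupling ω_c² = ω_r¹ ⇒ overall = -37/89 × 46/33 = -1702/2937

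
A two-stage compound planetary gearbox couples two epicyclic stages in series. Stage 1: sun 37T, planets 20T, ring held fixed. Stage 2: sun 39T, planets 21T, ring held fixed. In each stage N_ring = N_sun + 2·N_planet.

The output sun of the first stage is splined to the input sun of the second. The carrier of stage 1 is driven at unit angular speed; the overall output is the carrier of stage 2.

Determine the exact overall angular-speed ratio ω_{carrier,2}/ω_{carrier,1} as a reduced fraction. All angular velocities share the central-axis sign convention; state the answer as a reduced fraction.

Stage 1: N_ring = 37 + 2·20 = 77
Stage 1: 37(ω_s−ω_c) = −77(ω_r−ω_c),  ω_r=0, ω_c=1
Stage 1: ω_s = 1 − (77/37)(0−1) = 114/37
  ⇒ ω_s¹/ω_c¹ = 114/37
Stage 2: N_ring = 39 + 2·21 = 81
Stage 2: 39(ω_s−ω_c) = −81(ω_r−ω_c),  ω_r=0, ω_s=1
Stage 2: 39(1−ω_c) = −81(0−ω_c)  ⇒  120ω_c = 39  ⇒  ω_c = 13/40
  ⇒ ω_c²/ω_s² = 13/40
Coupling ω_s² = ω_s¹ ⇒ overall = 114/37 × 13/40 = 741/740

741/740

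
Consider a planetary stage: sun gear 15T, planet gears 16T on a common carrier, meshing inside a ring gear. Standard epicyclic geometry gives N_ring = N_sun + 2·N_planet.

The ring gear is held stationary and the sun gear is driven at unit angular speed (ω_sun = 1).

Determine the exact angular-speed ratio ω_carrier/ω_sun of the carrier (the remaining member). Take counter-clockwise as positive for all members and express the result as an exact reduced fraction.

N_ring = 15 + 2·16 = 47
15(ω_s−ω_c) = −47(ω_r−ω_c),  ω_r=0, ω_s=1
15(1−ω_c) = −47(0−ω_c)  ⇒  62ω_c = 15  ⇒  ω_c = 15/62
ω_c/ω_s = 15/62

15/62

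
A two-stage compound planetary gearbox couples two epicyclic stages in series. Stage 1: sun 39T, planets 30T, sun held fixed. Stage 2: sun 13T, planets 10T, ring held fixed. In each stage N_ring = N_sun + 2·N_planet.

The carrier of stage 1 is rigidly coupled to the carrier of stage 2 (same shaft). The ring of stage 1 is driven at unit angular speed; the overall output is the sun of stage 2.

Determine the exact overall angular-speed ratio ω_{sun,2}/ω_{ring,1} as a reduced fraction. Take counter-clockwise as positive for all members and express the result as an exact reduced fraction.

Stage 1: N_ring = 39 + 2·30 = 99
Stage 1: 39(ω_s−ω_c) = −99(ω_r−ω_c),  ω_s=0, ω_r=1
Stage 1: 39(0−ω_c) = −99(1−ω_c)  ⇒  138ω_c = 99  ⇒  ω_c = 33/46
  ⇒ ω_c¹/ω_r¹ = 33/46
Stage 2: N_ring = 13 + 2·10 = 33
Stage 2: 13(ω_s−ω_c) = −33(ω_r−ω_c),  ω_r=0, ω_c=1
Stage 2: ω_s = 1 − (33/13)(0−1) = 46/13
  ⇒ ω_s²/ω_c² = 46/13
Coupling ω_c² = ω_c¹ ⇒ overall = 33/46 × 46/13 = 33/13

33/13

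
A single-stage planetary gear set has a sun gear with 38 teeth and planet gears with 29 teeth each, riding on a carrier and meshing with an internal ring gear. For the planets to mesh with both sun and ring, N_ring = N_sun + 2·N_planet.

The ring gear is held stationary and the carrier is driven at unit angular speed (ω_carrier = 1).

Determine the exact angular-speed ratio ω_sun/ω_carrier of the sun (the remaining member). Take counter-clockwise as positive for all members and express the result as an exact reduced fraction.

N_ring = 38 + 2·29 = 96
38(ω_s−ω_c) = −96(ω_r−ω_c),  ω_r=0, ω_c=1
ω_s = 1 − (96/38)(0−1) = 67/19
ω_s/ω_c = 67/19

67/19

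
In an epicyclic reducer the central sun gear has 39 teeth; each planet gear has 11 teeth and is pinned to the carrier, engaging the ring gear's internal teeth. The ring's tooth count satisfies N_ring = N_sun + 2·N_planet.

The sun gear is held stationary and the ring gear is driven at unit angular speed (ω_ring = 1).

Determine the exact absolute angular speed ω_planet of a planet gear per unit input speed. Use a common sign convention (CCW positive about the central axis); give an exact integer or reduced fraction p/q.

N_ring = 39 + 2·11 = 61
39(ω_s−ω_c) = −61(ω_r−ω_c),  ω_s=0, ω_r=1
39(0−ω_c) = −61(1−ω_c)  ⇒  100ω_c = 61  ⇒  ω_c = 61/100
sun–planet: 39·(0−61/100) = −11·(ω_p−ω_c)  ⇒  ω_p−ω_c = −(39/11)·(-61/100) = 2379/1100
ω_p = 61/100 + 2379/1100 = 61/22

61/22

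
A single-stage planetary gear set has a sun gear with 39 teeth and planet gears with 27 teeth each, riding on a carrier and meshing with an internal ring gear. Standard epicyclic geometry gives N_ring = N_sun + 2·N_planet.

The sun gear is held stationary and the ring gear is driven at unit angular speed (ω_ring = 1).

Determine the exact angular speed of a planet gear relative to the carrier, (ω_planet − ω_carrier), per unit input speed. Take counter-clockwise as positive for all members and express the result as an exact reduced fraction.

N_ring = 39 + 2·27 = 93
39(ω_s−ω_c) = −93(ω_r−ω_c),  ω_s=0, ω_r=1
39(0−ω_c) = −93(1−ω_c)  ⇒  132ω_c = 93  ⇒  ω_c = 31/44
sun–planet: 39·(0−31/44) = −27·(ω_p−ω_c)  ⇒  ω_p−ω_c = −(39/27)·(-31/44) = 403/396

403/396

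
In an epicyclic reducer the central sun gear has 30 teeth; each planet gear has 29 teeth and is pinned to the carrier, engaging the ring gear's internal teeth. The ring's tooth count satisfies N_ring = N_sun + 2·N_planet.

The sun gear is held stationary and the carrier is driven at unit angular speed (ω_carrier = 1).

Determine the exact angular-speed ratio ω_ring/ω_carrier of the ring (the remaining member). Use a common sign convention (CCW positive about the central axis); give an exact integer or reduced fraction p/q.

59/44

N_ring = 30 + 2·29 = 88
30(ω_s−ω_c) = −88(ω_r−ω_c),  ω_s=0, ω_c=1
ω_r = 1 − (30/88)(0−1) = 59/44
ω_r/ω_c = 59/44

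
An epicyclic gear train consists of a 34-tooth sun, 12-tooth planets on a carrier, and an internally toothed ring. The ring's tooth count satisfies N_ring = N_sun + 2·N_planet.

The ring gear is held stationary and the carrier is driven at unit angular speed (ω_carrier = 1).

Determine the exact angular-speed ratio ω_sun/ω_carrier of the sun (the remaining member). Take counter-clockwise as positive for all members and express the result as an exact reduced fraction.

N_ring = 34 + 2·12 = 58
34(ω_s−ω_c) = −58(ω_r−ω_c),  ω_r=0, ω_c=1
ω_s = 1 − (58/34)(0−1) = 46/17
ω_s/ω_c = 46/17

46/17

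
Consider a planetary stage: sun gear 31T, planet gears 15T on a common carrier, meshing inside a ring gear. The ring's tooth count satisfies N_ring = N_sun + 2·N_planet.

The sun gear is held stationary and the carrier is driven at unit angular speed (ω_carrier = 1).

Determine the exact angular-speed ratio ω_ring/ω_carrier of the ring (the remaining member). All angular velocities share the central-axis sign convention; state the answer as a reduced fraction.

N_ring = 31 + 2·15 = 61
31(ω_s−ω_c) = −61(ω_r−ω_c),  ω_s=0, ω_c=1
ω_r = 1 − (31/61)(0−1) = 92/61
ω_r/ω_c = 92/61

92/61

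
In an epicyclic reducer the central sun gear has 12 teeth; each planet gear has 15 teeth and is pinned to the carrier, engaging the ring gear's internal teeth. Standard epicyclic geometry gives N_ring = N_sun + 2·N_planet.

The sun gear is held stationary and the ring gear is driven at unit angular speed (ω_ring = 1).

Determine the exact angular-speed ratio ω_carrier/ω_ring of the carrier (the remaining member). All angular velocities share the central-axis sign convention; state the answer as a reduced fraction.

N_ring = 12 + 2·15 = 42
12(ω_s−ω_c) = −42(ω_r−ω_c),  ω_s=0, ω_r=1
12(0−ω_c) = −42(1−ω_c)  ⇒  54ω_c = 42  ⇒  ω_c = 7/9
ω_c/ω_r = 7/9

7/9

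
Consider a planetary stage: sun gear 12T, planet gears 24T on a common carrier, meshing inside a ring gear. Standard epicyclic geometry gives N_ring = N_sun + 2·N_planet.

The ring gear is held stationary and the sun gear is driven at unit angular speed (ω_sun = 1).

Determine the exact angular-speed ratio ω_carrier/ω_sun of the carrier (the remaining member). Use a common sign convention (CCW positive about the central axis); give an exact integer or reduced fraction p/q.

N_ring = 12 + 2·24 = 60
12(ω_s−ω_c) = −60(ω_r−ω_c),  ω_r=0, ω_s=1
12(1−ω_c) = −60(0−ω_c)  ⇒  72ω_c = 12  ⇒  ω_c = 1/6
ω_c/ω_s = 1/6

1/6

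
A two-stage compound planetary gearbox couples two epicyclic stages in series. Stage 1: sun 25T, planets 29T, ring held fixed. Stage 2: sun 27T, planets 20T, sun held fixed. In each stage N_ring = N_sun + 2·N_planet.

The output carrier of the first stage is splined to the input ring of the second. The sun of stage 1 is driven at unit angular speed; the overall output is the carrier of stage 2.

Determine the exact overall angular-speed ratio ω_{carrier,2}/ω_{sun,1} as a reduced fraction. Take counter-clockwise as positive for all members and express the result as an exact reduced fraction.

Stage 1: N_ring = 25 + 2·29 = 83
Stage 1: 25(ω_s−ω_c) = −83(ω_r−ω_c),  ω_r=0, ω_s=1
Stage 1: 25(1−ω_c) = −83(0−ω_c)  ⇒  108ω_c = 25  ⇒  ω_c = 25/108
  ⇒ ω_c¹/ω_s¹ = 25/108
Stage 2: N_ring = 27 + 2·20 = 67
Stage 2: 27(ω_s−ω_c) = −67(ω_r−ω_c),  ω_s=0, ω_r=1
Stage 2: 27(0−ω_c) = −67(1−ω_c)  ⇒  94ω_c = 67  ⇒  ω_c = 67/94
  ⇒ ω_c²/ω_r² = 67/94
Coupling ω_r² = ω_c¹ ⇒ overall = 25/108 × 67/94 = 1675/10152

1675/10152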